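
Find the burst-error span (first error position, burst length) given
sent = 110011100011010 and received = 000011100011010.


XOR: 110000000000000

Burst at position 0, length 2


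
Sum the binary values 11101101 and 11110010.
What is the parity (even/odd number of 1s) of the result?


11101101 = 237
11110010 = 242
Sum = 479 = 111011111
1s count = 8

even parity (8 ones in 111011111)


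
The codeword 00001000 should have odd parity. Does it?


Number of 1s: 1

Yes, parity is correct (1 ones)


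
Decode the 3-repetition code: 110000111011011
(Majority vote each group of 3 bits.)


Groups: 110, 000, 111, 011, 011
Majority votes: 10111

10111


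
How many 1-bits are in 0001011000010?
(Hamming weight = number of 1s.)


Counting 1s in 0001011000010

4


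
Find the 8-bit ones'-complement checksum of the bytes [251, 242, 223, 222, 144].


Sum = 1082 mod 256 = 58
Complement = 197

197


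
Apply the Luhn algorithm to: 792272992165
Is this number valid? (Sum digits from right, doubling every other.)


Luhn sum = 58
58 mod 10 = 8

Invalid (Luhn sum mod 10 = 8)


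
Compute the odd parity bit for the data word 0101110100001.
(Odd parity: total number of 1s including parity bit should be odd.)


Number of 1s in data: 6
Parity bit: 1

1


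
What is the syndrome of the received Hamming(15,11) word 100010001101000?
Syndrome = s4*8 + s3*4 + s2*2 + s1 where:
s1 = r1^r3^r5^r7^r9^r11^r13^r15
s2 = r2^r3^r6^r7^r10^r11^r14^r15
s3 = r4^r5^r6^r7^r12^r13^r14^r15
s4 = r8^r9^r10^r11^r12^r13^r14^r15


s1=1, s2=1, s3=0, s4=1

Syndrome = 11 (error at position 11)


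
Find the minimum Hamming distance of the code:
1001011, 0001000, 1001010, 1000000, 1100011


Comparing all pairs, minimum distance: 1
Can detect 0 errors, correct 0 errors

1


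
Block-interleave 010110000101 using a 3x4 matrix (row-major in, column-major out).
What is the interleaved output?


Matrix:
  0101
  1000
  0101
Read columns: 010101000101

010101000101


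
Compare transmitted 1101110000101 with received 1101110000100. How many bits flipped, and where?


XOR: 0000000000001

1 error(s) at position(s): 12


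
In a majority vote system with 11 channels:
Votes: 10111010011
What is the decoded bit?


Ones: 7 out of 11
Threshold: 6

1 (7/11 voted 1)


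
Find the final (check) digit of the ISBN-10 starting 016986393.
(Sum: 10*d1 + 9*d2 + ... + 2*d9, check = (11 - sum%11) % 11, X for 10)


Weighted sum: 243
243 mod 11 = 1

Check digit: X


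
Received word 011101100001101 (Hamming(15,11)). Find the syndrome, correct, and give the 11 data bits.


Syndrome = 10: error at position 10

Data: 10110101101 (corrected bit 10)


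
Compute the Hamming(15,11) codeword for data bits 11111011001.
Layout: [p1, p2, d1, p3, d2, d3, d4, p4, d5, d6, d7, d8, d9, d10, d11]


Parity bits: p1=0, p2=1, p3=1, p4=0

011111101011001


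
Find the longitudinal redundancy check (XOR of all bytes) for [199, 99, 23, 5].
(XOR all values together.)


XOR chain: 199 ^ 99 ^ 23 ^ 5 = 182

182


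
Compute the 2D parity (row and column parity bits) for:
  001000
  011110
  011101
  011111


Row parities: 1001
Column parities: 010100

Row P: 1001, Col P: 010100, Corner: 0


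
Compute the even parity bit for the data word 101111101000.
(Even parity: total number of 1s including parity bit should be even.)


Number of 1s in data: 7
Parity bit: 1

1


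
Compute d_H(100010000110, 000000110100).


XOR: 100010110010
Count of 1s: 5

5


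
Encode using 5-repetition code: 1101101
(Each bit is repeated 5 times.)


Each bit -> 5 copies

11111111110000011111111110000011111


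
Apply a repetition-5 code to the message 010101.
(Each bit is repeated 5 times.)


Each bit -> 5 copies

000001111100000111110000011111


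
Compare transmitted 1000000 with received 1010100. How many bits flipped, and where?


XOR: 0010100

2 error(s) at position(s): 2, 4


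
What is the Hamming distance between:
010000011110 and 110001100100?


XOR: 100001111010
Count of 1s: 6

6


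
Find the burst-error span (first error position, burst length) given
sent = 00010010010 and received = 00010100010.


XOR: 00000110000

Burst at position 5, length 2


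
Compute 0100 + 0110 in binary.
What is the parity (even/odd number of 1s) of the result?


0100 = 4
0110 = 6
Sum = 10 = 1010
1s count = 2

even parity (2 ones in 1010)


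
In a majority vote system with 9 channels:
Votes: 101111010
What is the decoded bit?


Ones: 6 out of 9
Threshold: 5

1 (6/9 voted 1)


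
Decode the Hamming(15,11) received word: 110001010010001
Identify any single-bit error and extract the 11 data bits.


Syndrome = 9: error at position 9

Data: 00101010001 (corrected bit 9)


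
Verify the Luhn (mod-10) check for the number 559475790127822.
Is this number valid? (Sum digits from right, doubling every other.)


Luhn sum = 70
70 mod 10 = 0

Valid (Luhn sum mod 10 = 0)


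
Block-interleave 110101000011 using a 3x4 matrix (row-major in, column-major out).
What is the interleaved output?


Matrix:
  1101
  0100
  0011
Read columns: 100110001101

100110001101


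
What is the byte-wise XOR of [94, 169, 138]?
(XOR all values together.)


XOR chain: 94 ^ 169 ^ 138 = 125

125


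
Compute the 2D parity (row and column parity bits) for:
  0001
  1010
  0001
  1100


Row parities: 1010
Column parities: 0110

Row P: 1010, Col P: 0110, Corner: 0


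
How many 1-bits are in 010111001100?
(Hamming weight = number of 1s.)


Counting 1s in 010111001100

6


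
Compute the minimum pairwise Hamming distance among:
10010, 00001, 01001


Comparing all pairs, minimum distance: 1
Can detect 0 errors, correct 0 errors

1


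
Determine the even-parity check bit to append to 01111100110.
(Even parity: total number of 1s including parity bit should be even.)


Number of 1s in data: 7
Parity bit: 1

1


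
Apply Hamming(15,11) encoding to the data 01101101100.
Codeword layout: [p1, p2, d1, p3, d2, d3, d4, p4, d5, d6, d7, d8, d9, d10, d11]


Parity bits: p1=1, p2=0, p3=0, p4=0

100011001101100


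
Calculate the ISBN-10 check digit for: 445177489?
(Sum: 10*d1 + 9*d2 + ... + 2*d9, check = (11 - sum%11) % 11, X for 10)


Weighted sum: 258
258 mod 11 = 5

Check digit: 6


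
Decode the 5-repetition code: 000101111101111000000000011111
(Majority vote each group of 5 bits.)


Groups: 00010, 11111, 01111, 00000, 00000, 11111
Majority votes: 011001

011001


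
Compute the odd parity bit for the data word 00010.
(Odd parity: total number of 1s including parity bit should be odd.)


Number of 1s in data: 1
Parity bit: 0

0


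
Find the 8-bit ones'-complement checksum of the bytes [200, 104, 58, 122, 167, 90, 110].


Sum = 851 mod 256 = 83
Complement = 172

172


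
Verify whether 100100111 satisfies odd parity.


Number of 1s: 5

Yes, parity is correct (5 ones)


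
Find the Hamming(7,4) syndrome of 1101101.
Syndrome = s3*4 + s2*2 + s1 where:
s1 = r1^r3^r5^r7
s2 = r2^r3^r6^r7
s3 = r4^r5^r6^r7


s1=1, s2=0, s3=1

Syndrome = 5 (error at position 5)


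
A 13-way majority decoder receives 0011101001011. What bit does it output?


Ones: 7 out of 13
Threshold: 7

1 (7/13 voted 1)


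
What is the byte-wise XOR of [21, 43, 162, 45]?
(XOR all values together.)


XOR chain: 21 ^ 43 ^ 162 ^ 45 = 177

177


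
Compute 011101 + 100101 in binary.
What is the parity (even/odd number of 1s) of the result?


011101 = 29
100101 = 37
Sum = 66 = 1000010
1s count = 2

even parity (2 ones in 1000010)


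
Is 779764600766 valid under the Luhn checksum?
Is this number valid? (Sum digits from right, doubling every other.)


Luhn sum = 54
54 mod 10 = 4

Invalid (Luhn sum mod 10 = 4)


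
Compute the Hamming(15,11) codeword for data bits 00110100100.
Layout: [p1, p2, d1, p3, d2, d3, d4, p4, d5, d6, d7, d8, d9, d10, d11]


Parity bits: p1=0, p2=1, p3=1, p4=0

010101100100100


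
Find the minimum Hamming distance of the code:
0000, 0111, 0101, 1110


Comparing all pairs, minimum distance: 1
Can detect 0 errors, correct 0 errors

1


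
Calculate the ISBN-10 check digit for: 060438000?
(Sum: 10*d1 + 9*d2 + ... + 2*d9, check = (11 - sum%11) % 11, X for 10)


Weighted sum: 140
140 mod 11 = 8

Check digit: 3


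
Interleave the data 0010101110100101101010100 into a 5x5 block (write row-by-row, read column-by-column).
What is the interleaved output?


Matrix:
  00101
  01110
  10010
  11010
  10100
Read columns: 0011101010110010111010000

0011101010110010111010000


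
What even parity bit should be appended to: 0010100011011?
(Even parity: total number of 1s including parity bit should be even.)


Number of 1s in data: 6
Parity bit: 0

0


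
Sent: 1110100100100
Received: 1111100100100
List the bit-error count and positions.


XOR: 0001000000000

1 error(s) at position(s): 3


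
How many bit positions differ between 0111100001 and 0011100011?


XOR: 0100000010
Count of 1s: 2

2


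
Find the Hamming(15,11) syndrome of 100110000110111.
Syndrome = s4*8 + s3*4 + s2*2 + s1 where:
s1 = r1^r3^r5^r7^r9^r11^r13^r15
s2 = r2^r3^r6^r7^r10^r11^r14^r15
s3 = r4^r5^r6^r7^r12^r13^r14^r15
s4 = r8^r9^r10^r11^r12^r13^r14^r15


s1=1, s2=0, s3=1, s4=1

Syndrome = 13 (error at position 13)


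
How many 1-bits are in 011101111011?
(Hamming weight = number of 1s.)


Counting 1s in 011101111011

9


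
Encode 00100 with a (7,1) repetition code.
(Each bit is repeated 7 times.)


Each bit -> 7 copies

00000000000000111111100000000000000


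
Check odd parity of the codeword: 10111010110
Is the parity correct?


Number of 1s: 7

Yes, parity is correct (7 ones)


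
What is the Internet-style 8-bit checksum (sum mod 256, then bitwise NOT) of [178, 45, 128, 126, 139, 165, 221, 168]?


Sum = 1170 mod 256 = 146
Complement = 109

109


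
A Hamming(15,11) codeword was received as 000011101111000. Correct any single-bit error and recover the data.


Syndrome = 0: no error detected

Data: 01111111000 (no errors)


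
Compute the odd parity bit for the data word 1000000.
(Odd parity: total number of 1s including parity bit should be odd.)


Number of 1s in data: 1
Parity bit: 0

0


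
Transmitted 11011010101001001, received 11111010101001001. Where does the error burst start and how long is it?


XOR: 00100000000000000

Burst at position 2, length 1


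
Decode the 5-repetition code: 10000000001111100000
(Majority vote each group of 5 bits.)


Groups: 10000, 00000, 11111, 00000
Majority votes: 0010

0010


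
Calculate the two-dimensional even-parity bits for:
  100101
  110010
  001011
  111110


Row parities: 1111
Column parities: 100010

Row P: 1111, Col P: 100010, Corner: 0


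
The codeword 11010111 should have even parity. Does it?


Number of 1s: 6

Yes, parity is correct (6 ones)


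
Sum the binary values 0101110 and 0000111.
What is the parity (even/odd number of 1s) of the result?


0101110 = 46
0000111 = 7
Sum = 53 = 110101
1s count = 4

even parity (4 ones in 110101)


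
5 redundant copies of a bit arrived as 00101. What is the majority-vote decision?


Ones: 2 out of 5
Threshold: 3

0 (2/5 voted 1)


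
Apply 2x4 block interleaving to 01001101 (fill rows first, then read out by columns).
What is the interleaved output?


Matrix:
  0100
  1101
Read columns: 01110001

01110001


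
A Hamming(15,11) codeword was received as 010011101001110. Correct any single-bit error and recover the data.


Syndrome = 0: no error detected

Data: 01111001110 (no errors)


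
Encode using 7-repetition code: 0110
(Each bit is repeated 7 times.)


Each bit -> 7 copies

0000000111111111111110000000


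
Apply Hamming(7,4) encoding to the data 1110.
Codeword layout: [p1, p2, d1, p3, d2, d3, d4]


Parity bits: p1=0, p2=0, p3=0

0010110


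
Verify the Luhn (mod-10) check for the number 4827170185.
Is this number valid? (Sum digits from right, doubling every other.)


Luhn sum = 49
49 mod 10 = 9

Invalid (Luhn sum mod 10 = 9)


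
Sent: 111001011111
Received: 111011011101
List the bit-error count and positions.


XOR: 000010000010

2 error(s) at position(s): 4, 10


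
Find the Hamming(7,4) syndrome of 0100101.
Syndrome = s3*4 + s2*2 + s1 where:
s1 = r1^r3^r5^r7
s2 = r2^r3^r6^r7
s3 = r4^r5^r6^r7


s1=0, s2=0, s3=0

Syndrome = 0 (no error)


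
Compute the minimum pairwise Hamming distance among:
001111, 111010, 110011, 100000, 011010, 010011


Comparing all pairs, minimum distance: 1
Can detect 0 errors, correct 0 errors

1


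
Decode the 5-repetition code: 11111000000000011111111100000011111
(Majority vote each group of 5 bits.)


Groups: 11111, 00000, 00000, 11111, 11110, 00000, 11111
Majority votes: 1001101

1001101


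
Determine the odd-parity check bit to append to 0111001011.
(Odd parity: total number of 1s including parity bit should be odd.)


Number of 1s in data: 6
Parity bit: 1

1


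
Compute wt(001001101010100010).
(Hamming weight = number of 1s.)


Counting 1s in 001001101010100010

7


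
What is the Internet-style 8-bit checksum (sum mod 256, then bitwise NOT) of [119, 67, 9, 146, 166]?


Sum = 507 mod 256 = 251
Complement = 4

4


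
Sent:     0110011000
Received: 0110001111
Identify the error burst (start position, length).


XOR: 0000010111

Burst at position 5, length 5


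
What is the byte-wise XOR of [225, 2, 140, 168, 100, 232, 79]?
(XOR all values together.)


XOR chain: 225 ^ 2 ^ 140 ^ 168 ^ 100 ^ 232 ^ 79 = 4

4


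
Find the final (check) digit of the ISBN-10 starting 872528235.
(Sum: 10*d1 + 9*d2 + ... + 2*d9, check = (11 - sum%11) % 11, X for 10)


Weighted sum: 273
273 mod 11 = 9

Check digit: 2


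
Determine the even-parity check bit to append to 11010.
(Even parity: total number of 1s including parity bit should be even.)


Number of 1s in data: 3
Parity bit: 1

1


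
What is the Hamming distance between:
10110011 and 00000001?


XOR: 10110010
Count of 1s: 4

4


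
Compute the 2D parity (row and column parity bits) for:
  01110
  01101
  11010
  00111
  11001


Row parities: 11111
Column parities: 00111

Row P: 11111, Col P: 00111, Corner: 1


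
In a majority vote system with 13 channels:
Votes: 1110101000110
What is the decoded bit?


Ones: 7 out of 13
Threshold: 7

1 (7/13 voted 1)


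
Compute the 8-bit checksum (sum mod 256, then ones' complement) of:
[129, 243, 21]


Sum = 393 mod 256 = 137
Complement = 118

118


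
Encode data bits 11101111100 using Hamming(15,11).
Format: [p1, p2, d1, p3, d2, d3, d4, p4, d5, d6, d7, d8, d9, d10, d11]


Parity bits: p1=1, p2=0, p3=0, p4=1

101011011111100


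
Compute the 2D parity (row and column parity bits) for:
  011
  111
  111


Row parities: 011
Column parities: 011

Row P: 011, Col P: 011, Corner: 0


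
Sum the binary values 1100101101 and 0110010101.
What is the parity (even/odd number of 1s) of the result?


1100101101 = 813
0110010101 = 405
Sum = 1218 = 10011000010
1s count = 4

even parity (4 ones in 10011000010)


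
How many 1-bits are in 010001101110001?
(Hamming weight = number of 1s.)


Counting 1s in 010001101110001

7


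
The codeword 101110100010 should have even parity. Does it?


Number of 1s: 6

Yes, parity is correct (6 ones)


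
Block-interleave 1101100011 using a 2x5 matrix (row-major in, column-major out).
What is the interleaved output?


Matrix:
  11011
  00011
Read columns: 1010001111

1010001111


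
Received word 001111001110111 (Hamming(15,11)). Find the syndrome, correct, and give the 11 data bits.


Syndrome = 0: no error detected

Data: 11101110111 (no errors)


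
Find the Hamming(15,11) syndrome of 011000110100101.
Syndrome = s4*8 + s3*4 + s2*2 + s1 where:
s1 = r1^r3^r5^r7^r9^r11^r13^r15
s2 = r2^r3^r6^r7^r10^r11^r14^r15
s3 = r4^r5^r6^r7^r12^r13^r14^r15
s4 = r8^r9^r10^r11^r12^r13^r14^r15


s1=0, s2=1, s3=1, s4=0

Syndrome = 6 (error at position 6)


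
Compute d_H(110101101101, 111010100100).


XOR: 001111001001
Count of 1s: 6

6


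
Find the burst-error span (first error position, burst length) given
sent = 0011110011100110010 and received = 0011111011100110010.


XOR: 0000001000000000000

Burst at position 6, length 1


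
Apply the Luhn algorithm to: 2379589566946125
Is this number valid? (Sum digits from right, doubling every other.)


Luhn sum = 79
79 mod 10 = 9

Invalid (Luhn sum mod 10 = 9)


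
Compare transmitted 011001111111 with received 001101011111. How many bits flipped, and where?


XOR: 010100100000

3 error(s) at position(s): 1, 3, 6


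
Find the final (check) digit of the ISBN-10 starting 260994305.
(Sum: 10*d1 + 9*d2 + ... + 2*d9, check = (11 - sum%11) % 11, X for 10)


Weighted sum: 233
233 mod 11 = 2

Check digit: 9


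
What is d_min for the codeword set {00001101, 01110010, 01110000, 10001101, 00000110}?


Comparing all pairs, minimum distance: 1
Can detect 0 errors, correct 0 errors

1


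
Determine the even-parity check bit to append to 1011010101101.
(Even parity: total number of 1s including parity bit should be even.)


Number of 1s in data: 8
Parity bit: 0

0


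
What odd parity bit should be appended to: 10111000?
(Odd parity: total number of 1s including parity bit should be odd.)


Number of 1s in data: 4
Parity bit: 1

1


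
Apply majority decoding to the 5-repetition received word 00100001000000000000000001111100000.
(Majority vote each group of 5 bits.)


Groups: 00100, 00100, 00000, 00000, 00000, 11111, 00000
Majority votes: 0000010

0000010


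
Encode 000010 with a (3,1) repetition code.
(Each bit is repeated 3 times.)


Each bit -> 3 copies

000000000000111000


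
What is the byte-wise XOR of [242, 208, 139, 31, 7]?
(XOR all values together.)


XOR chain: 242 ^ 208 ^ 139 ^ 31 ^ 7 = 177

177


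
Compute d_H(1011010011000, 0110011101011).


XOR: 1101001110011
Count of 1s: 8

8


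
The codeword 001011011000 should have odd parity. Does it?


Number of 1s: 5

Yes, parity is correct (5 ones)


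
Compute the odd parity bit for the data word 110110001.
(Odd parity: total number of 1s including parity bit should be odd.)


Number of 1s in data: 5
Parity bit: 0

0


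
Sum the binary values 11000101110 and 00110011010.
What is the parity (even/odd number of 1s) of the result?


11000101110 = 1582
00110011010 = 410
Sum = 1992 = 11111001000
1s count = 6

even parity (6 ones in 11111001000)


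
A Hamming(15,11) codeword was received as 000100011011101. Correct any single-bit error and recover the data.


Syndrome = 0: no error detected

Data: 00001011101 (no errors)


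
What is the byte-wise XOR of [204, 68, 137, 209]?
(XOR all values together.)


XOR chain: 204 ^ 68 ^ 137 ^ 209 = 208

208


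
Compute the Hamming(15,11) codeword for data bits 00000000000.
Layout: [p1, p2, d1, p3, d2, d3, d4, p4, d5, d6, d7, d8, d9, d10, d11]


Parity bits: p1=0, p2=0, p3=0, p4=0

000000000000000


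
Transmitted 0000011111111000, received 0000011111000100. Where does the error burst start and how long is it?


XOR: 0000000000111100

Burst at position 10, length 4


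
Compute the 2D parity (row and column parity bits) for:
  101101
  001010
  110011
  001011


Row parities: 0001
Column parities: 011111

Row P: 0001, Col P: 011111, Corner: 1


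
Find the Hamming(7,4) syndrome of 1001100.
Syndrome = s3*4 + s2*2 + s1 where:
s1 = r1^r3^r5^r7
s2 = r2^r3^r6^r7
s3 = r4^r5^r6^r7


s1=0, s2=0, s3=0

Syndrome = 0 (no error)


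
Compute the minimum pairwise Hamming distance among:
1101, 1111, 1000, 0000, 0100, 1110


Comparing all pairs, minimum distance: 1
Can detect 0 errors, correct 0 errors

1


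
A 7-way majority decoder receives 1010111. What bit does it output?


Ones: 5 out of 7
Threshold: 4

1 (5/7 voted 1)


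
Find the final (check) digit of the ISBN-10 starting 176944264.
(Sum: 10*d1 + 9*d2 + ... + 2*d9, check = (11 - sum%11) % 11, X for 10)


Weighted sum: 262
262 mod 11 = 9

Check digit: 2


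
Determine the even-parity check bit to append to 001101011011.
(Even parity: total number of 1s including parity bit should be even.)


Number of 1s in data: 7
Parity bit: 1

1


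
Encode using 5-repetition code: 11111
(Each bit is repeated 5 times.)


Each bit -> 5 copies

1111111111111111111111111


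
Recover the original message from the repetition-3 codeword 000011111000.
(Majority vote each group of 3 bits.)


Groups: 000, 011, 111, 000
Majority votes: 0110

0110


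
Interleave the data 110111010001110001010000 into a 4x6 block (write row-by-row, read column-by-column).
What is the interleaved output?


Matrix:
  110111
  010001
  110001
  010000
Read columns: 101011110000100010001110

101011110000100010001110


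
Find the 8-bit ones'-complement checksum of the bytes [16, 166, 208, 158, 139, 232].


Sum = 919 mod 256 = 151
Complement = 104

104


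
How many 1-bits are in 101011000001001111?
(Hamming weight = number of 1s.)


Counting 1s in 101011000001001111

9


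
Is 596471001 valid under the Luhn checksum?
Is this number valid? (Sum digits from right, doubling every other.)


Luhn sum = 38
38 mod 10 = 8

Invalid (Luhn sum mod 10 = 8)


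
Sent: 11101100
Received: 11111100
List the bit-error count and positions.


XOR: 00010000

1 error(s) at position(s): 3


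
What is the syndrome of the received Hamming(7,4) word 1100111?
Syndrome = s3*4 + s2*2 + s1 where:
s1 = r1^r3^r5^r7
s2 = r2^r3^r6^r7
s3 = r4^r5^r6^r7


s1=1, s2=1, s3=1

Syndrome = 7 (error at position 7)


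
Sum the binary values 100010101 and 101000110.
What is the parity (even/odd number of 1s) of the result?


100010101 = 277
101000110 = 326
Sum = 603 = 1001011011
1s count = 6

even parity (6 ones in 1001011011)


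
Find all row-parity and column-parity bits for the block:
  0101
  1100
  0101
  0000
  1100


Row parities: 00000
Column parities: 0000

Row P: 00000, Col P: 0000, Corner: 0


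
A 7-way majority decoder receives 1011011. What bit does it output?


Ones: 5 out of 7
Threshold: 4

1 (5/7 voted 1)


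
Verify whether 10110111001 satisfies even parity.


Number of 1s: 7

No, parity error (7 ones)


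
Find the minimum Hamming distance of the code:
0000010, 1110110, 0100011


Comparing all pairs, minimum distance: 2
Can detect 1 errors, correct 0 errors

2


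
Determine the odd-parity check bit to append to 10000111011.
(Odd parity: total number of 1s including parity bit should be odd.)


Number of 1s in data: 6
Parity bit: 1

1


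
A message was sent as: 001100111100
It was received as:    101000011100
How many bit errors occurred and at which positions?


XOR: 100100100000

3 error(s) at position(s): 0, 3, 6


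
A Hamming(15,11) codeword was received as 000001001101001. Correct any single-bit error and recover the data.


Syndrome = 6: error at position 6

Data: 00001101001 (corrected bit 6)


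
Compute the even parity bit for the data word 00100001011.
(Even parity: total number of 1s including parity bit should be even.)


Number of 1s in data: 4
Parity bit: 0

0


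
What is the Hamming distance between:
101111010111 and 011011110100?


XOR: 110100100011
Count of 1s: 6

6


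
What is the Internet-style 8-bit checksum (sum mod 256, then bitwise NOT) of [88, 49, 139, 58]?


Sum = 334 mod 256 = 78
Complement = 177

177


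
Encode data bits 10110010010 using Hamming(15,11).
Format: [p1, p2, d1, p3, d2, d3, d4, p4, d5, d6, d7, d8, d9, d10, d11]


Parity bits: p1=1, p2=1, p3=1, p4=0

111101100010010


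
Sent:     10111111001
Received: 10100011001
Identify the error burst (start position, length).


XOR: 00011100000

Burst at position 3, length 3


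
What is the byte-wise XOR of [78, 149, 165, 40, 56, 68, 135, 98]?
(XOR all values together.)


XOR chain: 78 ^ 149 ^ 165 ^ 40 ^ 56 ^ 68 ^ 135 ^ 98 = 207

207


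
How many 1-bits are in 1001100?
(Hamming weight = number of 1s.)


Counting 1s in 1001100

3


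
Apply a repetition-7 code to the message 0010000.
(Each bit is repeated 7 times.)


Each bit -> 7 copies

0000000000000011111110000000000000000000000000000


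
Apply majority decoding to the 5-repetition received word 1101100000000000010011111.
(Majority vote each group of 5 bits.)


Groups: 11011, 00000, 00000, 00100, 11111
Majority votes: 10001

10001


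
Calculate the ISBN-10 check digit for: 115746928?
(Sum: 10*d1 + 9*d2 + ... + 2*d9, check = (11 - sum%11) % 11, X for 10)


Weighted sum: 220
220 mod 11 = 0

Check digit: 0


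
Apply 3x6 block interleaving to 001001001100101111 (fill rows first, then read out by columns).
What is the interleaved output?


Matrix:
  001001
  001100
  101111
Read columns: 001000111011001101

001000111011001101


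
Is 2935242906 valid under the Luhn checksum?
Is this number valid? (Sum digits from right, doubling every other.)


Luhn sum = 51
51 mod 10 = 1

Invalid (Luhn sum mod 10 = 1)


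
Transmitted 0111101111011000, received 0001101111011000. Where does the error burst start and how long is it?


XOR: 0110000000000000

Burst at position 1, length 2


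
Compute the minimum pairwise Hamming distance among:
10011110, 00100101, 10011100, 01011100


Comparing all pairs, minimum distance: 1
Can detect 0 errors, correct 0 errors

1


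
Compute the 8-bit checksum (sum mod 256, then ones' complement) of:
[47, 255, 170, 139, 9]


Sum = 620 mod 256 = 108
Complement = 147

147


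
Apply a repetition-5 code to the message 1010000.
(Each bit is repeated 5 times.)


Each bit -> 5 copies

11111000001111100000000000000000000


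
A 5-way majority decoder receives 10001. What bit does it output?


Ones: 2 out of 5
Threshold: 3

0 (2/5 voted 1)


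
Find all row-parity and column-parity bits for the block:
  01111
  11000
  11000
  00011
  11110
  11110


Row parities: 000000
Column parities: 01100

Row P: 000000, Col P: 01100, Corner: 0


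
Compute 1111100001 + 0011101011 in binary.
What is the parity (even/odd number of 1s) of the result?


1111100001 = 993
0011101011 = 235
Sum = 1228 = 10011001100
1s count = 5

odd parity (5 ones in 10011001100)


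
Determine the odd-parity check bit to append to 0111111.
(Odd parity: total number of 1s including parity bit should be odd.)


Number of 1s in data: 6
Parity bit: 1

1


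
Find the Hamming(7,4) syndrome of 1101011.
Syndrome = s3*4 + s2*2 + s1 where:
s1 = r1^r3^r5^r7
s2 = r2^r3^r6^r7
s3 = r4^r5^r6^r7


s1=0, s2=1, s3=1

Syndrome = 6 (error at position 6)


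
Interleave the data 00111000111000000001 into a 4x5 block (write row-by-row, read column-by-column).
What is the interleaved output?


Matrix:
  00111
  00011
  10000
  00001
Read columns: 00100000100011001101

00100000100011001101


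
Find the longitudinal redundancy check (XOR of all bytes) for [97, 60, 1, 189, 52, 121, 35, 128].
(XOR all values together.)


XOR chain: 97 ^ 60 ^ 1 ^ 189 ^ 52 ^ 121 ^ 35 ^ 128 = 15

15


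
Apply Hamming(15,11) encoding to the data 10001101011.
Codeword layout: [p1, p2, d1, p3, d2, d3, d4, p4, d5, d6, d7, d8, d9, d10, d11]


Parity bits: p1=1, p2=0, p3=1, p4=1

101100011101011


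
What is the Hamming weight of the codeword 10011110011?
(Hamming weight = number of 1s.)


Counting 1s in 10011110011

7


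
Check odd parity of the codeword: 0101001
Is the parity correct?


Number of 1s: 3

Yes, parity is correct (3 ones)


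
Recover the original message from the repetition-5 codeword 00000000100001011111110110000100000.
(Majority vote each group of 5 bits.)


Groups: 00000, 00010, 00010, 11111, 11011, 00001, 00000
Majority votes: 0001100

0001100


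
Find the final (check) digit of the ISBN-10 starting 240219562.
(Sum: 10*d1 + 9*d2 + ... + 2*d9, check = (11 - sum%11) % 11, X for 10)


Weighted sum: 163
163 mod 11 = 9

Check digit: 2


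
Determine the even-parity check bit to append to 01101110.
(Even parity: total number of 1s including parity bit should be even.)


Number of 1s in data: 5
Parity bit: 1

1


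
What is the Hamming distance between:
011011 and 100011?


XOR: 111000
Count of 1s: 3

3


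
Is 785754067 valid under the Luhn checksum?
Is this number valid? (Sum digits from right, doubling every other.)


Luhn sum = 47
47 mod 10 = 7

Invalid (Luhn sum mod 10 = 7)


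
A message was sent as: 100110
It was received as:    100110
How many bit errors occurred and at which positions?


XOR: 000000

0 errors (received matches sent)


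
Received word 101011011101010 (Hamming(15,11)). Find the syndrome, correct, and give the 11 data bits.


Syndrome = 8: error at position 8

Data: 11101101010 (corrected bit 8)


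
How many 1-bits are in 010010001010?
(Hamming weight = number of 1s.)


Counting 1s in 010010001010

4


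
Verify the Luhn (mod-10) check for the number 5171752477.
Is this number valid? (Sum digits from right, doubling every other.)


Luhn sum = 38
38 mod 10 = 8

Invalid (Luhn sum mod 10 = 8)


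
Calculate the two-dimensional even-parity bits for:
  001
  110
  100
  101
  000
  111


Row parities: 101001
Column parities: 001

Row P: 101001, Col P: 001, Corner: 1


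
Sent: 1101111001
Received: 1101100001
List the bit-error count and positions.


XOR: 0000011000

2 error(s) at position(s): 5, 6


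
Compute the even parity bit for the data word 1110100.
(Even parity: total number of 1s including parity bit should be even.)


Number of 1s in data: 4
Parity bit: 0

0


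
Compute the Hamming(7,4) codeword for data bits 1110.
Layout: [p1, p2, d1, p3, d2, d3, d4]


Parity bits: p1=0, p2=0, p3=0

0010110


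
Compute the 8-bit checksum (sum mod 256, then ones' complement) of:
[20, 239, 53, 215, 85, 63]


Sum = 675 mod 256 = 163
Complement = 92

92


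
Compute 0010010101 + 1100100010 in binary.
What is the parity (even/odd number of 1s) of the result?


0010010101 = 149
1100100010 = 802
Sum = 951 = 1110110111
1s count = 8

even parity (8 ones in 1110110111)


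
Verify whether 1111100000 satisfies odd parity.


Number of 1s: 5

Yes, parity is correct (5 ones)


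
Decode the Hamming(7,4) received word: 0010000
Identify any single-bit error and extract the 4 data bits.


Syndrome = 3: error at position 3

Data: 0000 (corrected bit 3)


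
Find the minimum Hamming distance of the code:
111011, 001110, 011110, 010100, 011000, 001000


Comparing all pairs, minimum distance: 1
Can detect 0 errors, correct 0 errors

1


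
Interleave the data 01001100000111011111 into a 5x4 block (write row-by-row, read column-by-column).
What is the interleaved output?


Matrix:
  0100
  1100
  0001
  1101
  1111
Read columns: 01011110110000100111

01011110110000100111


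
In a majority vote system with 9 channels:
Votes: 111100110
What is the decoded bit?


Ones: 6 out of 9
Threshold: 5

1 (6/9 voted 1)


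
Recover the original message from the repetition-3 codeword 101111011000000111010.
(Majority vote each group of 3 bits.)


Groups: 101, 111, 011, 000, 000, 111, 010
Majority votes: 1110010

1110010


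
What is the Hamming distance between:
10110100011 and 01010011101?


XOR: 11100111110
Count of 1s: 8

8


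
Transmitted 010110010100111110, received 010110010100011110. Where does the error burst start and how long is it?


XOR: 000000000000100000

Burst at position 12, length 1


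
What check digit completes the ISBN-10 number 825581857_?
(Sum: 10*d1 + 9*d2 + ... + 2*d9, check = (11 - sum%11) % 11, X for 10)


Weighted sum: 287
287 mod 11 = 1

Check digit: X


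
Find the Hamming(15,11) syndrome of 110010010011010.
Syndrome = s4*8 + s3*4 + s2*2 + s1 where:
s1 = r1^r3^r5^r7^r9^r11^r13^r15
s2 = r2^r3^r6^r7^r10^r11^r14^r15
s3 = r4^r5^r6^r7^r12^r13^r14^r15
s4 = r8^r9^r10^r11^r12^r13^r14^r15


s1=1, s2=1, s3=1, s4=0

Syndrome = 7 (error at position 7)


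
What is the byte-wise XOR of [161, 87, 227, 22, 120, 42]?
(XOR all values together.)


XOR chain: 161 ^ 87 ^ 227 ^ 22 ^ 120 ^ 42 = 81

81


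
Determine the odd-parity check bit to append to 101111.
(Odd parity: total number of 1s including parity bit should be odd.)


Number of 1s in data: 5
Parity bit: 0

0


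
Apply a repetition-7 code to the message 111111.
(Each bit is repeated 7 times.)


Each bit -> 7 copies

111111111111111111111111111111111111111111


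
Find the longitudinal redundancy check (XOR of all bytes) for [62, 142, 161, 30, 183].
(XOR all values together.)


XOR chain: 62 ^ 142 ^ 161 ^ 30 ^ 183 = 184

184


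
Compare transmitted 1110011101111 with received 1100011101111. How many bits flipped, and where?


XOR: 0010000000000

1 error(s) at position(s): 2


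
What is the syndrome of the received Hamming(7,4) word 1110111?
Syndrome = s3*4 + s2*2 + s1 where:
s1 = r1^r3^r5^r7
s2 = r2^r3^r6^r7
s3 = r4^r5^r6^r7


s1=0, s2=0, s3=1

Syndrome = 4 (error at position 4)


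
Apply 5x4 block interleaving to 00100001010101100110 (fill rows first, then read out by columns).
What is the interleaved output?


Matrix:
  0010
  0001
  0101
  0110
  0110
Read columns: 00000001111001101100

00000001111001101100


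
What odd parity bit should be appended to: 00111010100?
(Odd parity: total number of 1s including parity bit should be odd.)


Number of 1s in data: 5
Parity bit: 0

0


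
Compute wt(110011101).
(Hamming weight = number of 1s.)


Counting 1s in 110011101

6


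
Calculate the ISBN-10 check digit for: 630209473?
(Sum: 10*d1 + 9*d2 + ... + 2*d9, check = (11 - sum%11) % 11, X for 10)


Weighted sum: 189
189 mod 11 = 2

Check digit: 9


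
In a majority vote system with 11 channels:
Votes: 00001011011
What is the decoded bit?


Ones: 5 out of 11
Threshold: 6

0 (5/11 voted 1)


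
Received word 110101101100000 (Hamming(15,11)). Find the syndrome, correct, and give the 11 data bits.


Syndrome = 5: error at position 5

Data: 01111100000 (corrected bit 5)


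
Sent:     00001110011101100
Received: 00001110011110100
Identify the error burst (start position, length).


XOR: 00000000000011000

Burst at position 12, length 2


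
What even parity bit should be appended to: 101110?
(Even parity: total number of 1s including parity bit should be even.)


Number of 1s in data: 4
Parity bit: 0

0


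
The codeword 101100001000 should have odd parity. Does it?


Number of 1s: 4

No, parity error (4 ones)


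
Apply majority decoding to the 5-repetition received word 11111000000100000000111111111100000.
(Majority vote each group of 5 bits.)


Groups: 11111, 00000, 01000, 00000, 11111, 11111, 00000
Majority votes: 1000110

1000110


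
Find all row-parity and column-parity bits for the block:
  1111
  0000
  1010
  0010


Row parities: 0001
Column parities: 0111

Row P: 0001, Col P: 0111, Corner: 1


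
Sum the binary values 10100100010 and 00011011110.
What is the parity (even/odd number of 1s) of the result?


10100100010 = 1314
00011011110 = 222
Sum = 1536 = 11000000000
1s count = 2

even parity (2 ones in 11000000000)


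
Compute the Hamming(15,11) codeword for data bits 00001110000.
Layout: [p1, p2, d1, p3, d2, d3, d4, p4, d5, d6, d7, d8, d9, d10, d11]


Parity bits: p1=0, p2=0, p3=0, p4=1

000000011110000


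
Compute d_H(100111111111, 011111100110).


XOR: 111000011001
Count of 1s: 6

6


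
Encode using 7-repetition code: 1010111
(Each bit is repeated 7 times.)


Each bit -> 7 copies

1111111000000011111110000000111111111111111111111


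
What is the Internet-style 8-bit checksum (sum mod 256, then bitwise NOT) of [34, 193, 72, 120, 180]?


Sum = 599 mod 256 = 87
Complement = 168

168


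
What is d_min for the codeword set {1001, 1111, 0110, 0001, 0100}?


Comparing all pairs, minimum distance: 1
Can detect 0 errors, correct 0 errors

1


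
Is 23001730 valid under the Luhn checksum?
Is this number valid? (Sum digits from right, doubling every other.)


Luhn sum = 22
22 mod 10 = 2

Invalid (Luhn sum mod 10 = 2)


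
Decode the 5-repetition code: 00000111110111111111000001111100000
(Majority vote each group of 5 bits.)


Groups: 00000, 11111, 01111, 11111, 00000, 11111, 00000
Majority votes: 0111010

0111010


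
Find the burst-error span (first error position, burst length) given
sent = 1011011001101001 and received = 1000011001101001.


XOR: 0011000000000000

Burst at position 2, length 2


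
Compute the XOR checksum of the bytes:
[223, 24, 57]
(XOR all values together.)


XOR chain: 223 ^ 24 ^ 57 = 254

254


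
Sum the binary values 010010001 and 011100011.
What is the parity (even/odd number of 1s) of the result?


010010001 = 145
011100011 = 227
Sum = 372 = 101110100
1s count = 5

odd parity (5 ones in 101110100)


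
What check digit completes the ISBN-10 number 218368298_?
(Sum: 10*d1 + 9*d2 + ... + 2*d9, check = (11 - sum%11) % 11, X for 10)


Weighted sum: 241
241 mod 11 = 10

Check digit: 1


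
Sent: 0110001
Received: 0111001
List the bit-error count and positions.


XOR: 0001000

1 error(s) at position(s): 3


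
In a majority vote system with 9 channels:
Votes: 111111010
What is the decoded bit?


Ones: 7 out of 9
Threshold: 5

1 (7/9 voted 1)


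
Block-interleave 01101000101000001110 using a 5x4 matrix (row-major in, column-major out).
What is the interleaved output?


Matrix:
  0110
  1000
  1010
  0000
  1110
Read columns: 01101100011010100000

01101100011010100000


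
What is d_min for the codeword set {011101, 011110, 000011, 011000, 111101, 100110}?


Comparing all pairs, minimum distance: 1
Can detect 0 errors, correct 0 errors

1


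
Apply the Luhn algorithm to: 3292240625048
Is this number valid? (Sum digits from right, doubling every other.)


Luhn sum = 52
52 mod 10 = 2

Invalid (Luhn sum mod 10 = 2)


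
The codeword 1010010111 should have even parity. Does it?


Number of 1s: 6

Yes, parity is correct (6 ones)


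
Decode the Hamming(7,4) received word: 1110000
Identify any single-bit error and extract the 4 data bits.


Syndrome = 0: no error detected

Data: 1000 (no errors)


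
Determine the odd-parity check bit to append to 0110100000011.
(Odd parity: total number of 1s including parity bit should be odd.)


Number of 1s in data: 5
Parity bit: 0

0


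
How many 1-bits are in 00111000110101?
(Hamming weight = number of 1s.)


Counting 1s in 00111000110101

7


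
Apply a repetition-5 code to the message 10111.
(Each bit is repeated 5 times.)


Each bit -> 5 copies

1111100000111111111111111


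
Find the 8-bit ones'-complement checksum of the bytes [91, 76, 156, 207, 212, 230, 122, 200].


Sum = 1294 mod 256 = 14
Complement = 241

241


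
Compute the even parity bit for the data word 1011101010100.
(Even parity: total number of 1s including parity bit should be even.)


Number of 1s in data: 7
Parity bit: 1

1


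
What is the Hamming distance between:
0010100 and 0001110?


XOR: 0011010
Count of 1s: 3

3


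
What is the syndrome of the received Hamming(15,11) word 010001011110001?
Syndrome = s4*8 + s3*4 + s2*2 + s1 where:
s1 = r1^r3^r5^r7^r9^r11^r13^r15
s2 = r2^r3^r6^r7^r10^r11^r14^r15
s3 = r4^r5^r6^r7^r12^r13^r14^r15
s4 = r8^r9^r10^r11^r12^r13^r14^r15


s1=1, s2=1, s3=0, s4=1

Syndrome = 11 (error at position 11)
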